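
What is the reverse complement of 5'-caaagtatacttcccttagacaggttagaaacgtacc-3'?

5'-GGTACGTTTCTAACCTGTCTAAGGGAAGTATACTTTG-3'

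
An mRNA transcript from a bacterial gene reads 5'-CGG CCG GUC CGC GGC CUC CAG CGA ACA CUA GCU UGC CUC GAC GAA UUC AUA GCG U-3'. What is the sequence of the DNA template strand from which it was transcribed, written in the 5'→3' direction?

5'-ACGCTATGAATTCGTCGAGGCAAGCTAGTGTTCGCTGGAGGCCGCGGACCGGCCG-3'

Replace U with T to get the coding DNA strand: CGGCCGGTCCGCGGCCTCCAGCGAACACTAGCTTGCCTCGACGAATTCATAGCGT. The template strand is its reverse complement (complement GCCGGCCAGGCGCCGGAGGTCGCTTGTGATCGAACGGAGCTGCTTAAGTATCGCA, then reverse).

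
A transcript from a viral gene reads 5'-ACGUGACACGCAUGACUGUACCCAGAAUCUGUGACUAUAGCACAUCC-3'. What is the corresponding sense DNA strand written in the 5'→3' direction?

5′-ACGTGACACGCATGACTGTACCCAGAATCTGTGACTATAGCACATCC-3′

The coding DNA strand has the same 5'→3' sequence as the mRNA with U replaced by T.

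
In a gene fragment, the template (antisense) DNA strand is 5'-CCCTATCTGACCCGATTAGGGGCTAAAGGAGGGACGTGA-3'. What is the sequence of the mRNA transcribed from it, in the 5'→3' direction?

5'-UCACGUCCCUCCUUUAGCCCCUAAUCGGGUCAGAUAGGG-3'

RNA polymerase reads the template 3'→5' and synthesizes mRNA 5'→3' by base-pairing (A→U, T→A, G↔C). The complement of the template is GGGATAGACTGGGCTAATCCCCGATTTCCTCCCTGCACT; antiparallel, so 5'→3' the coding strand is TCACGTCCCTCCTTTAGCCCCTAATCGGGTCAGATAGGG. Replace T with U for the mRNA.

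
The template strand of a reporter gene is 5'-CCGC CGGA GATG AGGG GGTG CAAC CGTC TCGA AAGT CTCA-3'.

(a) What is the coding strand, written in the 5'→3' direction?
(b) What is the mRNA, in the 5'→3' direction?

(a) The coding strand is the reverse complement of the template: complement GGCGGCCTCTACTCCCCCACGTTGGCAGAGCTTTCAGAGT, then reverse.
(b) mRNA has the coding-strand sequence with T→U.

(a) 5′-TGAGACTTTCGAGACGGTTGCACCCCCTCATCTCCGGCGG-3′
(b) 5'-UGAGACUUUCGAGACGGUUGCACCCCCUCAUCUCCGGCGG-3'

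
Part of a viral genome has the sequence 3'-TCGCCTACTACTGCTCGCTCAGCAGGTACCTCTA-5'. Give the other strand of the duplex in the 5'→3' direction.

5'-AGCGGATGATGACGAGCGAGTCGTCCATGGAGAT-3'

The strand is given 3'→5', so its complement runs 5'→3' in the same left-to-right order: pair each base A↔T, G↔C.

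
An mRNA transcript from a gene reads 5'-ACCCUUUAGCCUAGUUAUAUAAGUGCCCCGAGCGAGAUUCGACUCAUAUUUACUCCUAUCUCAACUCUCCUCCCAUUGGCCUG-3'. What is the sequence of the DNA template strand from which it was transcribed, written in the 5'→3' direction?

Replace U with T to get the coding DNA strand: ACCCTTTAGCCTAGTTATATAAGTGCCCCGAGCGAGATTCGACTCATATTTACTCCTATCTCAACTCTCCTCCCATTGGCCTG. The template strand is its reverse complement (complement TGGGAAATCGGATCAATATATTCACGGGGCTCGCTCTAAGCTGAGTATAAATGAGGATAGAGTTGAGAGGAGGGTAACCGGAC, then reverse).

5'-CAGGCCAATGGGAGGAGAGTTGAGATAGGAGTAAATATGAGTCGAATCTCGCTCGGGGCACTTATATAACTAGGCTAAAGGGT-3'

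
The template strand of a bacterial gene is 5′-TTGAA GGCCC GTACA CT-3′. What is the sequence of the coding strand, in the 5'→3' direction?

The coding strand is complementary and antiparallel to the template: take the complement (A↔T, G↔C) and reverse.

5′-AGTGTACGGGCCTTCAA-3′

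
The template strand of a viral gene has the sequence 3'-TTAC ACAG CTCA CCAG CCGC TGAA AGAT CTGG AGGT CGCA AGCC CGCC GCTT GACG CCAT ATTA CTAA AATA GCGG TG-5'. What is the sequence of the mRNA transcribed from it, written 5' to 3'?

5'-AAUGUGUCGAGUGGUCGGCGACUUUCUAGACCUCCAGCGUUCGGGCGGCGAACUGCGGUAUAAUGAUUUUAUCGCCAC-3'

Reading the template 3'→5' as shown, RNA polymerase pairs each base (A→U, T→A, G↔C) to build mRNA 5'→3' directly.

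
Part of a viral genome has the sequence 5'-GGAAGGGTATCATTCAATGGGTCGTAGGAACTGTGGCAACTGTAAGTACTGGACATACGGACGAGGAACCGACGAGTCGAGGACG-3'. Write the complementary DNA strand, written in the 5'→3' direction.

5'-CGTCCTCGACTCGTCGGTTCCTCGTCCGTATGTCCAGTACTTACAGTTGCCACAGTTCCTACGACCCATTGAATGATACCCTTCC-3'

Pairing A↔T and G↔C gives CCTTCCCATAGTAAGTTACCCAGCATCCTTGACACCGTTGACATTCATGACCTGTATGCCTGCTCCTTGGCTGCTCAGCTCCTGC, running 3'→5'. Reverse for the 5'→3' convention.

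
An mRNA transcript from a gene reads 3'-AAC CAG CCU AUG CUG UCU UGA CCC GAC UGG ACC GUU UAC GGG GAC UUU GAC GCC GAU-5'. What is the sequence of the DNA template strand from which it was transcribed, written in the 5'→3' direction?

Written 5'→3' the mRNA is UAGCCGCAGUUUCAGGGGCAUUUGCCAGGUCAGCCCAGUUCUGUCGUAUCCGACCAA, so the coding DNA strand is TAGCCGCAGTTTCAGGGGCATTTGCCAGGTCAGCCCAGTTCTGTCGTATCCGACCAA. The template is its reverse complement.

5'-TTGGTCGGATACGACAGAACTGGGCTGACCTGGCAAATGCCCCTGAAACTGCGGCTA-3'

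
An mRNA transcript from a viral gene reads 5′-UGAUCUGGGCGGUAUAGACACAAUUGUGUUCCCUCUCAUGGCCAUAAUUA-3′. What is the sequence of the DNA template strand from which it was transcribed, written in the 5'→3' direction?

Replace U with T to get the coding DNA strand: TGATCTGGGCGGTATAGACACAATTGTGTTCCCTCTCATGGCCATAATTA. The template strand is its reverse complement (complement ACTAGACCCGCCATATCTGTGTTAACACAAGGGAGAGTACCGGTATTAAT, then reverse).

5'-TAATTATGGCCATGAGAGGGAACACAATTGTGTCTATACCGCCCAGATCA-3'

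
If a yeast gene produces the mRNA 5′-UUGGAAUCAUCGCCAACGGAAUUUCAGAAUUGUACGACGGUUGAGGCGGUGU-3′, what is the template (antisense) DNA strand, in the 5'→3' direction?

Replace U with T to get the coding DNA strand: TTGGAATCATCGCCAACGGAATTTCAGAATTGTACGACGGTTGAGGCGGTGT. The template strand is its reverse complement (complement AACCTTAGTAGCGGTTGCCTTAAAGTCTTAACATGCTGCCAACTCCGCCACA, then reverse).

5′-ACACCGCCTCAACCGTCGTACAATTCTGAAATTCCGTTGGCGATGATTCCAA-3′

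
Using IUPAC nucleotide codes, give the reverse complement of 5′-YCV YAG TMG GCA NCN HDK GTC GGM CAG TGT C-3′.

5'-GACACTGKCCGACMHDNGNTGCCKACTRBGR-3'

Standard pairs A↔T, G↔C; ambiguity codes pair Y↔R, M↔K, D↔H, V↔B, N↔N. Complement (RGBRTCAKCCGTNGNDHMCAGCCKGTCACAG), then reverse for 5'→3'.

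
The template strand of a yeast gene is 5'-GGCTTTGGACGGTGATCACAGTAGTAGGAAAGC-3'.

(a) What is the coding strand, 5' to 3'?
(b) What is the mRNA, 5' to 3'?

(a) The coding strand is the reverse complement of the template: complement CCGAAACCTGCCACTAGTGTCATCATCCTTTCG, then reverse.
(b) mRNA has the coding-strand sequence with T→U.

(a) 5'-GCTTTCCTACTACTGTGATCACCGTCCAAAGCC-3'
(b) 5'-GCUUUCCUACUACUGUGAUCACCGUCCAAAGCC-3'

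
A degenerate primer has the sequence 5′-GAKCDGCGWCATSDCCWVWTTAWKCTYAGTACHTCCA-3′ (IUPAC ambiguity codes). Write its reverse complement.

5'-TGGADGTACTRAGMWTAAWBWGGHSATGWCGCHGMTC-3'

Standard pairs A↔T, G↔C; ambiguity codes pair Y↔R, K↔M, W↔W, S↔S, D↔H, V↔B. Complement (CTMGHCGCWGTASHGGWBWAATWMGARTCATGDAGGT), then reverse for 5'→3'.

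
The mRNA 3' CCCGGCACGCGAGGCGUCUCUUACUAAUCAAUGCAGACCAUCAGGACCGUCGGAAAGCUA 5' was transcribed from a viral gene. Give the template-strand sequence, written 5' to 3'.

Written 5'→3' the mRNA is AUCGAAAGGCUGCCAGGACUACCAGACGUAACUAAUCAUUCUCUGCGGAGCGCACGGCCC, so the coding DNA strand is ATCGAAAGGCTGCCAGGACTACCAGACGTAACTAATCATTCTCTGCGGAGCGCACGGCCC. The template is its reverse complement.

5′-GGGCCGTGCGCTCCGCAGAGAATGATTAGTTACGTCTGGTAGTCCTGGCAGCCTTTCGAT-3′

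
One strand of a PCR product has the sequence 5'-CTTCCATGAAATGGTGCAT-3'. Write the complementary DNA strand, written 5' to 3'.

Pairing A↔T and G↔C gives GAAGGTACTTTACCACGTA, running 3'→5'. Reverse for the 5'→3' convention.

5'-ATGCACCATTTCATGGAAG-3'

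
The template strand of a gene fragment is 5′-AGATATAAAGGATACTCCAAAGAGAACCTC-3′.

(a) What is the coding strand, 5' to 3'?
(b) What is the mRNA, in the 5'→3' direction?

(a) 5'-GAGGTTCTCTTTGGAGTATCCTTTATATCT-3'
(b) 5'-GAGGUUCUCUUUGGAGUAUCCUUUAUAUCU-3'

(a) The coding strand is the reverse complement of the template: complement TCTATATTTCCTATGAGGTTTCTCTTGGAG, then reverse.
(b) mRNA has the coding-strand sequence with T→U.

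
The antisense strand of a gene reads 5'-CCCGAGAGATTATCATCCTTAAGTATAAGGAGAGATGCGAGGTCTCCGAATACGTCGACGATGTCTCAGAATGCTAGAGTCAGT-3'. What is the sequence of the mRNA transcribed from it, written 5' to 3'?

5'-ACUGACUCUAGCAUUCUGAGACAUCGUCGACGUAUUCGGAGACCUCGCAUCUCUCCUUAUACUUAAGGAUGAUAAUCUCUCGGG-3'

RNA polymerase reads the template 3'→5' and synthesizes mRNA 5'→3' by base-pairing (A→U, T→A, G↔C). The complement of the template is GGGCTCTCTAATAGTAGGAATTCATATTCCTCTCTACGCTCCAGAGGCTTATGCAGCTGCTACAGAGTCTTACGATCTCAGTCA; antiparallel, so 5'→3' the coding strand is ACTGACTCTAGCATTCTGAGACATCGTCGACGTATTCGGAGACCTCGCATCTCTCCTTATACTTAAGGATGATAATCTCTCGGG. Replace T with U for the mRNA.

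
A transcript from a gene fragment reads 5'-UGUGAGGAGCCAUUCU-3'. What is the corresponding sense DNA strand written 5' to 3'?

The coding DNA strand has the same 5'→3' sequence as the mRNA with U replaced by T.

5′-TGTGAGGAGCCATTCT-3′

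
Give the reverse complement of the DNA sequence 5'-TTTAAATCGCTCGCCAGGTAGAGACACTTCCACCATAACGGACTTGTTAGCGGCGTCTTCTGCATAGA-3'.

5′-TCTATGCAGAAGACGCCGCTAACAAGTCCGTTATGGTGGAAGTGTCTCTACCTGGCGAGCGATTTAAA-3′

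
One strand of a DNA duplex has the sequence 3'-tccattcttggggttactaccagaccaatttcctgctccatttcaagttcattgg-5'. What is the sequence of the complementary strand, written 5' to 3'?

5′-AGGTAAGAACCCCAATGATGGTCTGGTTAAAGGACGAGGTAAAGTTCAAGTAACC-3′

The strand is given 3'→5', so its complement runs 5'→3' in the same left-to-right order: pair each base A↔T, G↔C.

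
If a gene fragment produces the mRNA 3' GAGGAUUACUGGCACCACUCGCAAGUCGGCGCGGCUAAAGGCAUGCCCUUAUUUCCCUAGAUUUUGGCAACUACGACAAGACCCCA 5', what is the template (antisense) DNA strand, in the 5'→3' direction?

5'-CTCCTAATGACCGTGGTGAGCGTTCAGCCGCGCCGATTTCCGTACGGGAATAAAGGGATCTAAAACCGTTGATGCTGTTCTGGGGT-3'

Written 5'→3' the mRNA is ACCCCAGAACAGCAUCAACGGUUUUAGAUCCCUUUAUUCCCGUACGGAAAUCGGCGCGGCUGAACGCUCACCACGGUCAUUAGGAG, so the coding DNA strand is ACCCCAGAACAGCATCAACGGTTTTAGATCCCTTTATTCCCGTACGGAAATCGGCGCGGCTGAACGCTCACCACGGTCATTAGGAG. The template is its reverse complement.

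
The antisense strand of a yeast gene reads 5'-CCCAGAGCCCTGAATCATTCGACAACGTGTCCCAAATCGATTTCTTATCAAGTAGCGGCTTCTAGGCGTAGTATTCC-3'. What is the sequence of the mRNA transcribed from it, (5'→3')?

RNA polymerase reads the template 3'→5' and synthesizes mRNA 5'→3' by base-pairing (A→U, T→A, G↔C). The complement of the template is GGGTCTCGGGACTTAGTAAGCTGTTGCACAGGGTTTAGCTAAAGAATAGTTCATCGCCGAAGATCCGCATCATAAGG; antiparallel, so 5'→3' the coding strand is GGAATACTACGCCTAGAAGCCGCTACTTGATAAGAAATCGATTTGGGACACGTTGTCGAATGATTCAGGGCTCTGGG. Replace T with U for the mRNA.

5'-GGAAUACUACGCCUAGAAGCCGCUACUUGAUAAGAAAUCGAUUUGGGACACGUUGUCGAAUGAUUCAGGGCUCUGGG-3'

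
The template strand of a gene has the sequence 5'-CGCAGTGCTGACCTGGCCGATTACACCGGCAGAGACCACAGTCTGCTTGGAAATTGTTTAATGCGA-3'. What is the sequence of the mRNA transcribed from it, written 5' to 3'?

5'-UCGCAUUAAACAAUUUCCAAGCAGACUGUGGUCUCUGCCGGUGUAAUCGGCCAGGUCAGCACUGCG-3'

RNA polymerase reads the template 3'→5' and synthesizes mRNA 5'→3' by base-pairing (A→U, T→A, G↔C). The complement of the template is GCGTCACGACTGGACCGGCTAATGTGGCCGTCTCTGGTGTCAGACGAACCTTTAACAAATTACGCT; antiparallel, so 5'→3' the coding strand is TCGCATTAAACAATTTCCAAGCAGACTGTGGTCTCTGCCGGTGTAATCGGCCAGGTCAGCACTGCG. Replace T with U for the mRNA.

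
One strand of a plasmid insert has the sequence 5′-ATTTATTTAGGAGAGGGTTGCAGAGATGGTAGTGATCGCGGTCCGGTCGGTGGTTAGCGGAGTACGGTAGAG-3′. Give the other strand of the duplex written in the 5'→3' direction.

Pairing A↔T and G↔C gives TAAATAAATCCTCTCCCAACGTCTCTACCATCACTAGCGCCAGGCCAGCCACCAATCGCCTCATGCCATCTC, running 3'→5'. Reverse for the 5'→3' convention.

5'-CTCTACCGTACTCCGCTAACCACCGACCGGACCGCGATCACTACCATCTCTGCAACCCTCTCCTAAATAAAT-3'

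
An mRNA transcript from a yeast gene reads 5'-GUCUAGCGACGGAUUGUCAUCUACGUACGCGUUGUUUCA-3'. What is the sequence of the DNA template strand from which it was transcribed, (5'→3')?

5'-TGAAACAACGCGTACGTAGATGACAATCCGTCGCTAGAC-3'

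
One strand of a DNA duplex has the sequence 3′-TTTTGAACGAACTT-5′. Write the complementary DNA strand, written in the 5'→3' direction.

The strand is given 3'→5', so its complement runs 5'→3' in the same left-to-right order: pair each base A↔T, G↔C.

5'-AAAACTTGCTTGAA-3'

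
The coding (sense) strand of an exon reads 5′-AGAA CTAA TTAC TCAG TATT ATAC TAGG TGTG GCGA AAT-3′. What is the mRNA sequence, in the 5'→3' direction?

5′-AGAACUAAUUACUCAGUAUUAUACUAGGUGUGGCGAAAU-3′

mRNA has the coding-strand sequence with U in place of T.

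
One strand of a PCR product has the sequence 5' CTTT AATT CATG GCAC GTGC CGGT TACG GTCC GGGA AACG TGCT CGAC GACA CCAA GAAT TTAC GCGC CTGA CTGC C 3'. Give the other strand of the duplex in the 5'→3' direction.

5'-GGCAGTCAGGCGCGTAAATTCTTGGTGTCGTCGAGCACGTTTCCCGGACCGTAACCGGCACGTGCCATGAATTAAAG-3'

The complement of CTTTAATTCATGGCACGTGCCGGTTACGGTCCGGGAAACGTGCTCGACGACACCAAGAATTTACGCGCCTGACTGCC is GAAATTAAGTACCGTGCACGGCCAATGCCAGGCCCTTTGCACGAGCTGCTGTGGTTCTTAAATGCGCGGACTGACGG (A↔T, G↔C). DNA strands are antiparallel, so the complementary strand runs 3'→5'; reversing gives the 5'→3' form.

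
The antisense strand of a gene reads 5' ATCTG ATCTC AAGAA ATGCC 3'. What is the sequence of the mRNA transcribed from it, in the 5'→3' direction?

5'-GGCAUUUCUUGAGAUCAGAU-3'

RNA polymerase reads the template 3'→5' and synthesizes mRNA 5'→3' by base-pairing (A→U, T→A, G↔C). The complement of the template is TAGACTAGAGTTCTTTACGG; antiparallel, so 5'→3' the coding strand is GGCATTTCTTGAGATCAGAT. Replace T with U for the mRNA.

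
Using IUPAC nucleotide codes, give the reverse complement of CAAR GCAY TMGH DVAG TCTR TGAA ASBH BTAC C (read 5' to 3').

5'-GGTAVDVSTTTCAYAGACTBHDCKARTGCYTTG-3'

Standard pairs A↔T, G↔C; ambiguity codes pair R↔Y, M↔K, S↔S, B↔V, D↔H. Complement (GTTYCGTRAKCDHBTCAGAYACTTTSVDVATGG), then reverse for 5'→3'.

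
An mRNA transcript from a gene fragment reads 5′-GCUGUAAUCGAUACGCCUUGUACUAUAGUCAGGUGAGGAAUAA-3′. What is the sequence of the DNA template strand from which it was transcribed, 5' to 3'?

Replace U with T to get the coding DNA strand: GCTGTAATCGATACGCCTTGTACTATAGTCAGGTGAGGAATAA. The template strand is its reverse complement (complement CGACATTAGCTATGCGGAACATGATATCAGTCCACTCCTTATT, then reverse).

5'-TTATTCCTCACCTGACTATAGTACAAGGCGTATCGATTACAGC-3'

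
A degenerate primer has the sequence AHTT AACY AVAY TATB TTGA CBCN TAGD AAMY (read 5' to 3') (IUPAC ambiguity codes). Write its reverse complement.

Standard pairs A↔T, G↔C; ambiguity codes pair Y↔R, M↔K, B↔V, D↔H, N↔N. Complement (TDAATTGRTBTRATAVAACTGVGNATCHTTKR), then reverse for 5'→3'.

5'-RKTTHCTANGVGTCAAVATARTBTRGTTAADT-3'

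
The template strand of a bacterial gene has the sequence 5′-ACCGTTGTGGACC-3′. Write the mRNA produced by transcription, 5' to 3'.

5′-GGUCCACAACGGU-3′

RNA polymerase reads the template 3'→5' and synthesizes mRNA 5'→3' by base-pairing (A→U, T→A, G↔C). The complement of the template is TGGCAACACCTGG; antiparallel, so 5'→3' the coding strand is GGTCCACAACGGT. Replace T with U for the mRNA.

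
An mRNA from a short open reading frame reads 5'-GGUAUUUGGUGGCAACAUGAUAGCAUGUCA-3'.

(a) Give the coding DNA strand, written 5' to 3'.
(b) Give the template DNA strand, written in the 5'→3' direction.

(a) The coding strand matches the mRNA with U→T.
(b) The template strand is the reverse complement of the coding strand.

(a) 5'-GGTATTTGGTGGCAACATGATAGCATGTCA-3'
(b) 5′-TGACATGCTATCATGTTGCCACCAAATACC-3′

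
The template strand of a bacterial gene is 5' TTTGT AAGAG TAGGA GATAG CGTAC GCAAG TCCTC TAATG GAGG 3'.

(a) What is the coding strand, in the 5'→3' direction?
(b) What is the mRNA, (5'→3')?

(a) 5'-CCTCCATTAGAGGACTTGCGTACGCTATCTCCTACTCTTACAAA-3'
(b) 5′-CCUCCAUUAGAGGACUUGCGUACGCUAUCUCCUACUCUUACAAA-3′

(a) The coding strand is the reverse complement of the template: complement AAACATTCTCATCCTCTATCGCATGCGTTCAGGAGATTACCTCC, then reverse.
(b) mRNA has the coding-strand sequence with T→U.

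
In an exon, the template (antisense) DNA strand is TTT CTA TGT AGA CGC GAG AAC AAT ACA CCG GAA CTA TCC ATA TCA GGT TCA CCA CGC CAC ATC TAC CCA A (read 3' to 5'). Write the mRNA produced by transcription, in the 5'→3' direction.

5′-AAAGAUACAUCUGCGCUCUUGUUAUGUGGCCUUGAUAGGUAUAGUCCAAGUGGUGCGGUGUAGAUGGGUU-3′

Reading the template 3'→5' as shown, RNA polymerase pairs each base (A→U, T→A, G↔C) to build mRNA 5'→3' directly.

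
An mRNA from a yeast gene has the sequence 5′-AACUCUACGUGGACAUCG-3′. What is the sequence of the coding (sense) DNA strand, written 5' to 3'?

The coding DNA strand has the same 5'→3' sequence as the mRNA with U replaced by T.

5'-AACTCTACGTGGACATCG-3'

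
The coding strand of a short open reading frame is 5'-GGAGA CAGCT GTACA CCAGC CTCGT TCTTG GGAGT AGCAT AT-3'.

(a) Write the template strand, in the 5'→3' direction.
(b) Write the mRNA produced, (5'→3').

(a) The template strand is the reverse complement of the coding strand: complement CCTCTGTCGACATGTGGTCGGAGCAAGAACCCTCATCGTATA, then reverse.
(b) mRNA matches the coding strand with T→U.

(a) 5'-ATATGCTACTCCCAAGAACGAGGCTGGTGTACAGCTGTCTCC-3'
(b) 5'-GGAGACAGCUGUACACCAGCCUCGUUCUUGGGAGUAGCAUAU-3'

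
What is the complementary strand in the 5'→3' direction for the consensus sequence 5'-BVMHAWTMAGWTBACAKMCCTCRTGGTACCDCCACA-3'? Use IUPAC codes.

5′-TGTGGHGGTACCAYGAGGKMTGTVAWCTKAWTDKBV-3′

Standard pairs A↔T, G↔C; ambiguity codes pair R↔Y, M↔K, W↔W, B↔V, D↔H. Complement (VBKDTWAKTCWAVTGTMKGGAGYACCATGGHGGTGT), then reverse for 5'→3'.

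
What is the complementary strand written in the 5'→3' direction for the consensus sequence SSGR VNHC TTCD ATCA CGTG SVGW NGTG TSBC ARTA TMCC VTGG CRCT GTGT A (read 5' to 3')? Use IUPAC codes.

Standard pairs A↔T, G↔C; ambiguity codes pair R↔Y, M↔K, W↔W, S↔S, B↔V, D↔H, N↔N. Complement (SSCYBNDGAAGHTAGTGCACSBCWNCACASVGTYATAKGGBACCGYGACACAT), then reverse for 5'→3'.

5'-TACACAGYGCCABGGKATAYTGVSACACNWCBSCACGTGATHGAAGDNBYCSS-3'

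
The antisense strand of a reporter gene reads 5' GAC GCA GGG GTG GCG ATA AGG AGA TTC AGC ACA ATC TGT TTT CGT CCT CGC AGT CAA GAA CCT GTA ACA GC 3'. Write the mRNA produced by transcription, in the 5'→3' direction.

The mRNA has the sequence of the coding strand (reverse complement of the template) with T→U. Reverse complement of GACGCAGGGGTGGCGATAAGGAGATTCAGCACAATCTGTTTTCGTCCTCGCAGTCAAGAACCTGTAACAGC is GCTGTTACAGGTTCTTGACTGCGAGGACGAAAACAGATTGTGCTGAATCTCCTTATCGCCACCCCTGCGTC; then T→U.

5'-GCUGUUACAGGUUCUUGACUGCGAGGACGAAAACAGAUUGUGCUGAAUCUCCUUAUCGCCACCCCUGCGUC-3'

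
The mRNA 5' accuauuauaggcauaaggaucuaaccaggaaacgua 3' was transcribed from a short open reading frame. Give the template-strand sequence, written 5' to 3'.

Replace U with T to get the coding DNA strand: ACCTATTATAGGCATAAGGATCTAACCAGGAAACGTA. The template strand is its reverse complement (complement TGGATAATATCCGTATTCCTAGATTGGTCCTTTGCAT, then reverse).

5′-TACGTTTCCTGGTTAGATCCTTATGCCTATAATAGGT-3′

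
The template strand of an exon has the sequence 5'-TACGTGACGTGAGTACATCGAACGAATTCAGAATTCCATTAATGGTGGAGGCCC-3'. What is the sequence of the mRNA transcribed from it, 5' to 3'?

5'-GGGCCUCCACCAUUAAUGGAAUUCUGAAUUCGUUCGAUGUACUCACGUCACGUA-3'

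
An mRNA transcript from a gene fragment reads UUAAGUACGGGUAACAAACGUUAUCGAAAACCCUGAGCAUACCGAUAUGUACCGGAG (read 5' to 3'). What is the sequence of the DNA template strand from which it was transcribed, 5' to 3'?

5'-CTCCGGTACATATCGGTATGCTCAGGGTTTTCGATAACGTTTGTTACCCGTACTTAA-3'

Replace U with T to get the coding DNA strand: TTAAGTACGGGTAACAAACGTTATCGAAAACCCTGAGCATACCGATATGTACCGGAG. The template strand is its reverse complement (complement AATTCATGCCCATTGTTTGCAATAGCTTTTGGGACTCGTATGGCTATACATGGCCTC, then reverse).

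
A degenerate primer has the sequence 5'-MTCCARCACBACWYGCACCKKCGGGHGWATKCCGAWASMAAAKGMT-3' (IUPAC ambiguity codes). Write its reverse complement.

5′-AKCMTTTKSTWTCGGMATWCDCCCGMMGGTGCRWGTVGTGYTGGAK-3′

Standard pairs A↔T, G↔C; ambiguity codes pair R↔Y, M↔K, W↔W, S↔S, B↔V, H↔D. Complement (KAGGTYGTGVTGWRCGTGGMMGCCCDCWTAMGGCTWTSKTTTMCKA), then reverse for 5'→3'.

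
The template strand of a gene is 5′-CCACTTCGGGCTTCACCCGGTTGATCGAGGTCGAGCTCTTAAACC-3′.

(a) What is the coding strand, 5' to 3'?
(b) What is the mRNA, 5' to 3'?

(a) The coding strand is the reverse complement of the template: complement GGTGAAGCCCGAAGTGGGCCAACTAGCTCCAGCTCGAGAATTTGG, then reverse.
(b) mRNA has the coding-strand sequence with T→U.

(a) 5'-GGTTTAAGAGCTCGACCTCGATCAACCGGGTGAAGCCCGAAGTGG-3'
(b) 5'-GGUUUAAGAGCUCGACCUCGAUCAACCGGGUGAAGCCCGAAGUGG-3'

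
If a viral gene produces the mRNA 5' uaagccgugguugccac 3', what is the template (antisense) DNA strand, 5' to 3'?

Replace U with T to get the coding DNA strand: TAAGCCGTGGTTGCCAC. The template strand is its reverse complement (complement ATTCGGCACCAACGGTG, then reverse).

5'-GTGGCAACCACGGCTTA-3'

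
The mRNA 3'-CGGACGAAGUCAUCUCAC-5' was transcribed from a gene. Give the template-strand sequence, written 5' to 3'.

5'-GCCTGCTTCAGTAGAGTG-3'

Written 5'→3' the mRNA is CACUCUACUGAAGCAGGC, so the coding DNA strand is CACTCTACTGAAGCAGGC. The template is its reverse complement.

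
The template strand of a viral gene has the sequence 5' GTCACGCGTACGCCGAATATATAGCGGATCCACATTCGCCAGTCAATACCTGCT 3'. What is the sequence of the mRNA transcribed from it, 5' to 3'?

5'-AGCAGGUAUUGACUGGCGAAUGUGGAUCCGCUAUAUAUUCGGCGUACGCGUGAC-3'

The mRNA has the sequence of the coding strand (reverse complement of the template) with T→U. Reverse complement of GTCACGCGTACGCCGAATATATAGCGGATCCACATTCGCCAGTCAATACCTGCT is AGCAGGTATTGACTGGCGAATGTGGATCCGCTATATATTCGGCGTACGCGTGAC; then T→U.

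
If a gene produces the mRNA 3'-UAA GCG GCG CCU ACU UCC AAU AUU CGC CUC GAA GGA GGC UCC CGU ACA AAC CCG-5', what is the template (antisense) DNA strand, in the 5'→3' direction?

Written 5'→3' the mRNA is GCCCAAACAUGCCCUCGGAGGAAGCUCCGCUUAUAACCUUCAUCCGCGGCGAAU, so the coding DNA strand is GCCCAAACATGCCCTCGGAGGAAGCTCCGCTTATAACCTTCATCCGCGGCGAAT. The template is its reverse complement.

5'-ATTCGCCGCGGATGAAGGTTATAAGCGGAGCTTCCTCCGAGGGCATGTTTGGGC-3'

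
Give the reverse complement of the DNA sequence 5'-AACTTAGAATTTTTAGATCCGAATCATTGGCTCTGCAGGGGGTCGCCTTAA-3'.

5'-TTAAGGCGACCCCCTGCAGAGCCAATGATTCGGATCTAAAAATTCTAAGTT-3'

Complement each base (A↔T, G↔C): TTGAATCTTAAAAATCTAGGCTTAGTAACCGAGACGTCCCCCAGCGGAATT. Then reverse.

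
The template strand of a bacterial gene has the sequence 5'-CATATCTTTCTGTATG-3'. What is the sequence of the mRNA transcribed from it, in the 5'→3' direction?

5'-CAUACAGAAAGAUAUG-3'

The mRNA has the sequence of the coding strand (reverse complement of the template) with T→U. Reverse complement of CATATCTTTCTGTATG is CATACAGAAAGATATG; then T→U.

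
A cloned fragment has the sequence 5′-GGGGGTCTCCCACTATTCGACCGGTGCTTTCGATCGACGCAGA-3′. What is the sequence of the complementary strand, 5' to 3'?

The complement of GGGGGTCTCCCACTATTCGACCGGTGCTTTCGATCGACGCAGA is CCCCCAGAGGGTGATAAGCTGGCCACGAAAGCTAGCTGCGTCT (A↔T, G↔C). DNA strands are antiparallel, so the complementary strand runs 3'→5'; reversing gives the 5'→3' form.

5'-TCTGCGTCGATCGAAAGCACCGGTCGAATAGTGGGAGACCCCC-3'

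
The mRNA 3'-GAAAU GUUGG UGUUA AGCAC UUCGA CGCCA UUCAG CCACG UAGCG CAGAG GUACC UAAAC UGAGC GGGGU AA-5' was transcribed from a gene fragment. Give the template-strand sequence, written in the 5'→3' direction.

Written 5'→3' the mRNA is AAUGGGGCGAGUCAAAUCCAUGGAGACGCGAUGCACCGACUUACCGCAGCUUCACGAAUUGUGGUUGUAAAG, so the coding DNA strand is AATGGGGCGAGTCAAATCCATGGAGACGCGATGCACCGACTTACCGCAGCTTCACGAATTGTGGTTGTAAAG. The template is its reverse complement.

5'-CTTTACAACCACAATTCGTGAAGCTGCGGTAAGTCGGTGCATCGCGTCTCCATGGATTTGACTCGCCCCATT-3'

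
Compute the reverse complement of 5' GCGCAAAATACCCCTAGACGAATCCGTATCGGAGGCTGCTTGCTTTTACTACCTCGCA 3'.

5'-TGCGAGGTAGTAAAAGCAAGCAGCCTCCGATACGGATTCGTCTAGGGGTATTTTGCGC-3'

Reading the sequence 3'→5' and pairing each base (A↔T, G↔C) gives the reverse complement directly.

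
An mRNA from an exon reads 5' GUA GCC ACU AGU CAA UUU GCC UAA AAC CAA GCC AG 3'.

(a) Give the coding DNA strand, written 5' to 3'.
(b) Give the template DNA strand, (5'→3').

(a) The coding strand matches the mRNA with U→T.
(b) The template strand is the reverse complement of the coding strand.

(a) 5'-GTAGCCACTAGTCAATTTGCCTAAAACCAAGCCAG-3'
(b) 5′-CTGGCTTGGTTTTAGGCAAATTGACTAGTGGCTAC-3′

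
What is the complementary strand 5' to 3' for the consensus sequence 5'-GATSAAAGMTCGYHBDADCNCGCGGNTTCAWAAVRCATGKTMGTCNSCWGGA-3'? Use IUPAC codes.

5'-TCCWGSNGACKAMCATGYBTTWTGAANCCGCGNGHTHVDRCGAKCTTTSATC-3'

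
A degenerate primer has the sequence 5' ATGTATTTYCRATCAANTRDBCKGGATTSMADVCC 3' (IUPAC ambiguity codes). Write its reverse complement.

5'-GGBHTKSAATCCMGVHYANTTGATYGRAAATACAT-3'

Standard pairs A↔T, G↔C; ambiguity codes pair R↔Y, M↔K, S↔S, B↔V, D↔H, N↔N. Complement (TACATAAARGYTAGTTNAYHVGMCCTAASKTHBGG), then reverse for 5'→3'.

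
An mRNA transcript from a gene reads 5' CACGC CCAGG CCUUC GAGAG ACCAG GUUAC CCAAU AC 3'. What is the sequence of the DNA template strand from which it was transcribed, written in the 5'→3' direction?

5'-GTATTGGGTAACCTGGTCTCTCGAAGGCCTGGGCGTG-3'

Replace U with T to get the coding DNA strand: CACGCCCAGGCCTTCGAGAGACCAGGTTACCCAATAC. The template strand is its reverse complement (complement GTGCGGGTCCGGAAGCTCTCTGGTCCAATGGGTTATG, then reverse).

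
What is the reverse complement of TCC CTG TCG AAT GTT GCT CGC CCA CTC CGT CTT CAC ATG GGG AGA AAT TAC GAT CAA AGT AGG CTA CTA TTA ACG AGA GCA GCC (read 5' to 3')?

5′-GGCTGCTCTCGTTAATAGTAGCCTACTTTGATCGTAATTTCTCCCCATGTGAAGACGGAGTGGGCGAGCAACATTCGACAGGGA-3′

Reading the sequence 3'→5' and pairing each base (A↔T, G↔C) gives the reverse complement directly.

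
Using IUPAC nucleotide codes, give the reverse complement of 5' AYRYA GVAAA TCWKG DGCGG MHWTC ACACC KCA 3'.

5'-TGMGGTGTGAWDKCCGCHCMWGATTTBCTRYRT-3'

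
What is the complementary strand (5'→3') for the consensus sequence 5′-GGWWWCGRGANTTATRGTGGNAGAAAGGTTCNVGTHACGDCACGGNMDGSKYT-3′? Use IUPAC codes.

Standard pairs A↔T, G↔C; ambiguity codes pair R↔Y, M↔K, W↔W, S↔S, D↔H, V↔B, N↔N. Complement (CCWWWGCYCTNAATAYCACCNTCTTTCCAAGNBCADTGCHGTGCCNKHCSMRA), then reverse for 5'→3'.

5'-ARMSCHKNCCGTGHCGTDACBNGAACCTTTCTNCCACYATAANTCYCGWWWCC-3'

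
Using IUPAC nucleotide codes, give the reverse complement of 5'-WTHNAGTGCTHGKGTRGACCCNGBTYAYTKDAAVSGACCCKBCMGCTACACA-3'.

Standard pairs A↔T, G↔C; ambiguity codes pair R↔Y, M↔K, W↔W, S↔S, B↔V, D↔H, N↔N. Complement (WADNTCACGADCMCAYCTGGGNCVARTRAMHTTBSCTGGGMVGKCGATGTGT), then reverse for 5'→3'.

5'-TGTGTAGCKGVMGGGTCSBTTHMARTRAVCNGGGTCYACMCDAGCACTNDAW-3'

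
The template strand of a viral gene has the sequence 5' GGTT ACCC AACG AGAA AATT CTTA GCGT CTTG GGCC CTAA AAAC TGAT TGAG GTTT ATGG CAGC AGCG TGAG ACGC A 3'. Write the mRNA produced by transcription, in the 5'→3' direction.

The mRNA has the sequence of the coding strand (reverse complement of the template) with T→U. Reverse complement of GGTTACCCAACGAGAAAATTCTTAGCGTCTTGGGCCCTAAAAACTGATTGAGGTTTATGGCAGCAGCGTGAGACGCA is TGCGTCTCACGCTGCTGCCATAAACCTCAATCAGTTTTTAGGGCCCAAGACGCTAAGAATTTTCTCGTTGGGTAACC; then T→U.

5'-UGCGUCUCACGCUGCUGCCAUAAACCUCAAUCAGUUUUUAGGGCCCAAGACGCUAAGAAUUUUCUCGUUGGGUAACC-3'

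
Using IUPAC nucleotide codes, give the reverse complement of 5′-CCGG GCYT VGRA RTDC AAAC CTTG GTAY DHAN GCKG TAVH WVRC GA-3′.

Standard pairs A↔T, G↔C; ambiguity codes pair R↔Y, K↔M, W↔W, D↔H, V↔B, N↔N. Complement (GGCCCGRABCYTYAHGTTTGGAACCATRHDTNCGMCATBDWBYGCT), then reverse for 5'→3'.

5'-TCGYBWDBTACMGCNTDHRTACCAAGGTTTGHAYTYCBARGCCCGG-3'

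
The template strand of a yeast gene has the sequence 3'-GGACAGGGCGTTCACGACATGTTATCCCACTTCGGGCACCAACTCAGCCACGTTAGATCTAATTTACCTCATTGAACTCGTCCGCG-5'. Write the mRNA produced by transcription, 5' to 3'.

5'-CCUGUCCCGCAAGUGCUGUACAAUAGGGUGAAGCCCGUGGUUGAGUCGGUGCAAUCUAGAUUAAAUGGAGUAACUUGAGCAGGCGC-3'

Reading the template 3'→5' as shown, RNA polymerase pairs each base (A→U, T→A, G↔C) to build mRNA 5'→3' directly.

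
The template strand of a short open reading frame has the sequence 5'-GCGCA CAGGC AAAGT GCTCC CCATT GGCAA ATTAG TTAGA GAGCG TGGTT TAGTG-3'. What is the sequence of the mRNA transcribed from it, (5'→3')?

The mRNA has the sequence of the coding strand (reverse complement of the template) with T→U. Reverse complement of GCGCACAGGCAAAGTGCTCCCCATTGGCAAATTAGTTAGAGAGCGTGGTTTAGTG is CACTAAACCACGCTCTCTAACTAATTTGCCAATGGGGAGCACTTTGCCTGTGCGC; then T→U.

5′-CACUAAACCACGCUCUCUAACUAAUUUGCCAAUGGGGAGCACUUUGCCUGUGCGC-3′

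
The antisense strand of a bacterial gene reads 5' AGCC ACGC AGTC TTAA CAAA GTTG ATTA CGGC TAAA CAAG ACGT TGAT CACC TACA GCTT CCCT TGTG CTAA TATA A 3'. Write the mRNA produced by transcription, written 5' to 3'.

The mRNA has the sequence of the coding strand (reverse complement of the template) with T→U. Reverse complement of AGCCACGCAGTCTTAACAAAGTTGATTACGGCTAAACAAGACGTTGATCACCTACAGCTTCCCTTGTGCTAATATAA is TTATATTAGCACAAGGGAAGCTGTAGGTGATCAACGTCTTGTTTAGCCGTAATCAACTTTGTTAAGACTGCGTGGCT; then T→U.

5′-UUAUAUUAGCACAAGGGAAGCUGUAGGUGAUCAACGUCUUGUUUAGCCGUAAUCAACUUUGUUAAGACUGCGUGGCU-3′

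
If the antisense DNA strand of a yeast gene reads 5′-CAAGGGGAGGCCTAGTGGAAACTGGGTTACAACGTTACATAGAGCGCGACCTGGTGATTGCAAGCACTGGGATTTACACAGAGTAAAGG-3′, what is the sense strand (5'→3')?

5'-CCTTTACTCTGTGTAAATCCCAGTGCTTGCAATCACCAGGTCGCGCTCTATGTAACGTTGTAACCCAGTTTCCACTAGGCCTCCCCTTG-3'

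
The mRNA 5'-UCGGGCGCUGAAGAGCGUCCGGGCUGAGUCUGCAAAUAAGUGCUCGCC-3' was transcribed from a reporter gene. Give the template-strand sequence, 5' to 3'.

5'-GGCGAGCACTTATTTGCAGACTCAGCCCGGACGCTCTTCAGCGCCCGA-3'

Replace U with T to get the coding DNA strand: TCGGGCGCTGAAGAGCGTCCGGGCTGAGTCTGCAAATAAGTGCTCGCC. The template strand is its reverse complement (complement AGCCCGCGACTTCTCGCAGGCCCGACTCAGACGTTTATTCACGAGCGG, then reverse).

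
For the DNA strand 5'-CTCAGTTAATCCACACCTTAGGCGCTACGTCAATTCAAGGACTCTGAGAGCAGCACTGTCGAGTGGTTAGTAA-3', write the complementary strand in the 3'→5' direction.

Base-pairing A↔T, G↔C gives the complement. The complementary strand is antiparallel, so paired with a 5'→3' strand it runs 3'→5'.

3'-GAGTCAATTAGGTGTGGAATCCGCGATGCAGTTAAGTTCCTGAGACTCTCGTCGTGACAGCTCACCAATCATT-5'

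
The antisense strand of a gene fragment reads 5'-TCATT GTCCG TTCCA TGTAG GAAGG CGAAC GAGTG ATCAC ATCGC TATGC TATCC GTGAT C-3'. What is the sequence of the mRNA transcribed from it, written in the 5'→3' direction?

The mRNA has the sequence of the coding strand (reverse complement of the template) with T→U. Reverse complement of TCATTGTCCGTTCCATGTAGGAAGGCGAACGAGTGATCACATCGCTATGCTATCCGTGATC is GATCACGGATAGCATAGCGATGTGATCACTCGTTCGCCTTCCTACATGGAACGGACAATGA; then T→U.

5'-GAUCACGGAUAGCAUAGCGAUGUGAUCACUCGUUCGCCUUCCUACAUGGAACGGACAAUGA-3'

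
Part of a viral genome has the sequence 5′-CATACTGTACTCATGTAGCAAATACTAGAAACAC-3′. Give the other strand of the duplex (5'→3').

5′-GTGTTTCTAGTATTTGCTACATGAGTACAGTATG-3′

Pairing A↔T and G↔C gives GTATGACATGAGTACATCGTTTATGATCTTTGTG, running 3'→5'. Reverse for the 5'→3' convention.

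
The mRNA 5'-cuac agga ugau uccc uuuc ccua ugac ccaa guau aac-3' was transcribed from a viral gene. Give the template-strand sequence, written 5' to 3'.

5'-GTTATACTTGGGTCATAGGGAAAGGGAATCATCCTGTAG-3'

Replace U with T to get the coding DNA strand: CTACAGGATGATTCCCTTTCCCTATGACCCAAGTATAAC. The template strand is its reverse complement (complement GATGTCCTACTAAGGGAAAGGGATACTGGGTTCATATTG, then reverse).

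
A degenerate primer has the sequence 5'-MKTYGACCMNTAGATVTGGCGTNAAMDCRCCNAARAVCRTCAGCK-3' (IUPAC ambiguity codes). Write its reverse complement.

5′-MGCTGAYGBTYTTNGGYGHKTTNACGCCABATCTANKGGTCRAMK-3′

Standard pairs A↔T, G↔C; ambiguity codes pair R↔Y, M↔K, D↔H, V↔B, N↔N. Complement (KMARCTGGKNATCTABACCGCANTTKHGYGGNTTYTBGYAGTCGM), then reverse for 5'→3'.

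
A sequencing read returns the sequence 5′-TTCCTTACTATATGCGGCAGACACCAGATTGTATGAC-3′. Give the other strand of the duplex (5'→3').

Pairing A↔T and G↔C gives AAGGAATGATATACGCCGTCTGTGGTCTAACATACTG, running 3'→5'. Reverse for the 5'→3' convention.

5'-GTCATACAATCTGGTGTCTGCCGCATATAGTAAGGAA-3'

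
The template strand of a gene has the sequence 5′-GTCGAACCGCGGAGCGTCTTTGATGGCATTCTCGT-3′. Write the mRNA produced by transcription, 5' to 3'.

5'-ACGAGAAUGCCAUCAAAGACGCUCCGCGGUUCGAC-3'

The mRNA has the sequence of the coding strand (reverse complement of the template) with T→U. Reverse complement of GTCGAACCGCGGAGCGTCTTTGATGGCATTCTCGT is ACGAGAATGCCATCAAAGACGCTCCGCGGTTCGAC; then T→U.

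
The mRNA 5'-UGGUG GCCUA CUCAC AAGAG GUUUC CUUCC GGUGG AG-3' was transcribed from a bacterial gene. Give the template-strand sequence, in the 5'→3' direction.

Replace U with T to get the coding DNA strand: TGGTGGCCTACTCACAAGAGGTTTCCTTCCGGTGGAG. The template strand is its reverse complement (complement ACCACCGGATGAGTGTTCTCCAAAGGAAGGCCACCTC, then reverse).

5'-CTCCACCGGAAGGAAACCTCTTGTGAGTAGGCCACCA-3'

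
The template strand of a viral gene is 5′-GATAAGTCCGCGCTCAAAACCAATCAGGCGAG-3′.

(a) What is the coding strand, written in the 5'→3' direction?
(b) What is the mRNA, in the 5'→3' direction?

(a) The coding strand is the reverse complement of the template: complement CTATTCAGGCGCGAGTTTTGGTTAGTCCGCTC, then reverse.
(b) mRNA has the coding-strand sequence with T→U.

(a) 5'-CTCGCCTGATTGGTTTTGAGCGCGGACTTATC-3'
(b) 5'-CUCGCCUGAUUGGUUUUGAGCGCGGACUUAUC-3'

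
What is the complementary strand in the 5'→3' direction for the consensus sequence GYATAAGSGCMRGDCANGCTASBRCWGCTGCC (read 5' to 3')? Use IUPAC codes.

5'-GGCAGCWGYVSTAGCNTGHCYKGCSCTTATRC-3'

Standard pairs A↔T, G↔C; ambiguity codes pair R↔Y, M↔K, W↔W, S↔S, B↔V, D↔H, N↔N. Complement (CRTATTCSCGKYCHGTNCGATSVYGWCGACGG), then reverse for 5'→3'.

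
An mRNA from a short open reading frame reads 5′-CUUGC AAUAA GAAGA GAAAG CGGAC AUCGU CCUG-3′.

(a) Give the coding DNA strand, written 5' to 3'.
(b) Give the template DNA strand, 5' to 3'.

(a) The coding strand matches the mRNA with U→T.
(b) The template strand is the reverse complement of the coding strand.

(a) 5'-CTTGCAATAAGAAGAGAAAGCGGACATCGTCCTG-3'
(b) 5'-CAGGACGATGTCCGCTTTCTCTTCTTATTGCAAG-3'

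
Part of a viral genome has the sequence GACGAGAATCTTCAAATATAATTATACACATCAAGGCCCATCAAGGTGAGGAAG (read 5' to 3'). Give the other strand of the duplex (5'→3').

5′-CTTCCTCACCTTGATGGGCCTTGATGTGTATAATTATATTTGAAGATTCTCGTC-3′

The complement of GACGAGAATCTTCAAATATAATTATACACATCAAGGCCCATCAAGGTGAGGAAG is CTGCTCTTAGAAGTTTATATTAATATGTGTAGTTCCGGGTAGTTCCACTCCTTC (A↔T, G↔C). DNA strands are antiparallel, so the complementary strand runs 3'→5'; reversing gives the 5'→3' form.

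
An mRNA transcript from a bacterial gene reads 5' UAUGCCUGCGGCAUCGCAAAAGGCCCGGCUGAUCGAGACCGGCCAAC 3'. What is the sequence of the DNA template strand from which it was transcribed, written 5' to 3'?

Replace U with T to get the coding DNA strand: TATGCCTGCGGCATCGCAAAAGGCCCGGCTGATCGAGACCGGCCAAC. The template strand is its reverse complement (complement ATACGGACGCCGTAGCGTTTTCCGGGCCGACTAGCTCTGGCCGGTTG, then reverse).

5'-GTTGGCCGGTCTCGATCAGCCGGGCCTTTTGCGATGCCGCAGGCATA-3'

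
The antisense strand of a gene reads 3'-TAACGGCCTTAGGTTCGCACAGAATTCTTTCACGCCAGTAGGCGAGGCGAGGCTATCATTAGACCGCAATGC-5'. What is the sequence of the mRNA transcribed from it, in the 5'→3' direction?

Reading the template 3'→5' as shown, RNA polymerase pairs each base (A→U, T→A, G↔C) to build mRNA 5'→3' directly.

5'-AUUGCCGGAAUCCAAGCGUGUCUUAAGAAAGUGCGGUCAUCCGCUCCGCUCCGAUAGUAAUCUGGCGUUACG-3'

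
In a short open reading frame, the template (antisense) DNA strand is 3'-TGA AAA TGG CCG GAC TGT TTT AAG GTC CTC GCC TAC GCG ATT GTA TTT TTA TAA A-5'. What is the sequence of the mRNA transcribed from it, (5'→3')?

Reading the template 3'→5' as shown, RNA polymerase pairs each base (A→U, T→A, G↔C) to build mRNA 5'→3' directly.

5'-ACUUUUACCGGCCUGACAAAAUUCCAGGAGCGGAUGCGCUAACAUAAAAAUAUUU-3'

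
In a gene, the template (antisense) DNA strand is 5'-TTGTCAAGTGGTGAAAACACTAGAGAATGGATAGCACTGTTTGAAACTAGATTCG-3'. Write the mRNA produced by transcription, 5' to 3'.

The mRNA has the sequence of the coding strand (reverse complement of the template) with T→U. Reverse complement of TTGTCAAGTGGTGAAAACACTAGAGAATGGATAGCACTGTTTGAAACTAGATTCG is CGAATCTAGTTTCAAACAGTGCTATCCATTCTCTAGTGTTTTCACCACTTGACAA; then T→U.

5'-CGAAUCUAGUUUCAAACAGUGCUAUCCAUUCUCUAGUGUUUUCACCACUUGACAA-3'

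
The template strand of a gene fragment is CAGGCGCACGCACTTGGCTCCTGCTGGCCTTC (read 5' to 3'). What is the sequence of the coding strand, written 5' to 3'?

5'-GAAGGCCAGCAGGAGCCAAGTGCGTGCGCCTG-3'

The coding strand is complementary and antiparallel to the template: take the complement (A↔T, G↔C) and reverse.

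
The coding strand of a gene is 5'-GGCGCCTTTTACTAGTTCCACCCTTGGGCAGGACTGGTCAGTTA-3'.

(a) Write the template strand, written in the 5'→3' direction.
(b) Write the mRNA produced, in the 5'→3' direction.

(a) The template strand is the reverse complement of the coding strand: complement CCGCGGAAAATGATCAAGGTGGGAACCCGTCCTGACCAGTCAAT, then reverse.
(b) mRNA matches the coding strand with T→U.

(a) 5'-TAACTGACCAGTCCTGCCCAAGGGTGGAACTAGTAAAAGGCGCC-3'
(b) 5'-GGCGCCUUUUACUAGUUCCACCCUUGGGCAGGACUGGUCAGUUA-3'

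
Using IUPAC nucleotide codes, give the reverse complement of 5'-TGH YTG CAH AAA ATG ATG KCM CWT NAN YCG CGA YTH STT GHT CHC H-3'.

5'-DGDGADCAASDARTCGCGRNTNAWGKGMCATCATTTTDTGCARDCA-3'

Standard pairs A↔T, G↔C; ambiguity codes pair Y↔R, M↔K, W↔W, S↔S, H↔D, N↔N. Complement (ACDRACGTDTTTTACTACMGKGWANTNRGCGCTRADSAACDAGDGD), then reverse for 5'→3'.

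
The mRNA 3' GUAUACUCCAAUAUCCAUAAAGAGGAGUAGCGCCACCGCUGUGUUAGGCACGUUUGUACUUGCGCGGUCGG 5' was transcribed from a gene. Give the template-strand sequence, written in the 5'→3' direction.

Written 5'→3' the mRNA is GGCUGGCGCGUUCAUGUUUGCACGGAUUGUGUCGCCACCGCGAUGAGGAGAAAUACCUAUAACCUCAUAUG, so the coding DNA strand is GGCTGGCGCGTTCATGTTTGCACGGATTGTGTCGCCACCGCGATGAGGAGAAATACCTATAACCTCATATG. The template is its reverse complement.

5′-CATATGAGGTTATAGGTATTTCTCCTCATCGCGGTGGCGACACAATCCGTGCAAACATGAACGCGCCAGCC-3′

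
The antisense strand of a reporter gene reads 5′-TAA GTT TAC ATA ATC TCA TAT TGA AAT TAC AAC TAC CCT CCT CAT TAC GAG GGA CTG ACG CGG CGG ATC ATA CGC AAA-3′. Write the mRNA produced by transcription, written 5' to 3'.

RNA polymerase reads the template 3'→5' and synthesizes mRNA 5'→3' by base-pairing (A→U, T→A, G↔C). The complement of the template is ATTCAAATGTATTAGAGTATAACTTTAATGTTGATGGGAGGAGTAATGCTCCCTGACTGCGCCGCCTAGTATGCGTTT; antiparallel, so 5'→3' the coding strand is TTTGCGTATGATCCGCCGCGTCAGTCCCTCGTAATGAGGAGGGTAGTTGTAATTTCAATATGAGATTATGTAAACTTA. Replace T with U for the mRNA.

5'-UUUGCGUAUGAUCCGCCGCGUCAGUCCCUCGUAAUGAGGAGGGUAGUUGUAAUUUCAAUAUGAGAUUAUGUAAACUUA-3'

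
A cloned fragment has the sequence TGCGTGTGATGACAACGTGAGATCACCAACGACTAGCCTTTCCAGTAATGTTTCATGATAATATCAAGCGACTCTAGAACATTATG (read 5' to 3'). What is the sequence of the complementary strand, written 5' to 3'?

Pairing A↔T and G↔C gives ACGCACACTACTGTTGCACTCTAGTGGTTGCTGATCGGAAAGGTCATTACAAAGTACTATTATAGTTCGCTGAGATCTTGTAATAC, running 3'→5'. Reverse for the 5'→3' convention.

5'-CATAATGTTCTAGAGTCGCTTGATATTATCATGAAACATTACTGGAAAGGCTAGTCGTTGGTGATCTCACGTTGTCATCACACGCA-3'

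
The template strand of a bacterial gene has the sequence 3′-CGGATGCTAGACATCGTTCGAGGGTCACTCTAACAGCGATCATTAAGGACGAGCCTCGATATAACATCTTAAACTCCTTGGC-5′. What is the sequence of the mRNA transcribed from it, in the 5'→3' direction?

Reading the template 3'→5' as shown, RNA polymerase pairs each base (A→U, T→A, G↔C) to build mRNA 5'→3' directly.

5'-GCCUACGAUCUGUAGCAAGCUCCCAGUGAGAUUGUCGCUAGUAAUUCCUGCUCGGAGCUAUAUUGUAGAAUUUGAGGAACCG-3'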